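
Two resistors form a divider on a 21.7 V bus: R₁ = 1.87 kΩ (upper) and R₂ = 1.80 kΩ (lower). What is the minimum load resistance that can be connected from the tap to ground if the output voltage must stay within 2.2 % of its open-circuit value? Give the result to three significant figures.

R_L(min) ≈ 40.8 kΩ

Output resistance R_th = R₁‖R₂ = (1870 × 1800)/3670 = 917.2 Ω.
The fractional drop is R_th/(R_th + R_L); requiring this ≤ 0.0220 gives R_L ≥ R_th(1/0.0220 − 1) = 917.2 × 44.45 = 40.8 kΩ.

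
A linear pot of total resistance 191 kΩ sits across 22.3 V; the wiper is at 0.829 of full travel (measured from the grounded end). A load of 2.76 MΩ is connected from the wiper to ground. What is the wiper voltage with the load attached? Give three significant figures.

V ≈ 18.3 V

The wiper splits the pot into (1−α)R = 32.66 kΩ above and αR = 158.3 kΩ below.
Lower section ‖ load = 149.7 kΩ.
V_wiper = 22.3 × 149.7/(32.66 + 149.7) = 18.3 V.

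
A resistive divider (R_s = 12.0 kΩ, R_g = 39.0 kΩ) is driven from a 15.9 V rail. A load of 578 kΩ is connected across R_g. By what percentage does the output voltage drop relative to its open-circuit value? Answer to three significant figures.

1.56 %

The divider's output (Thévenin) resistance is R_s‖R_g = 9.176 kΩ.
Fractional drop under load = R_th/(R_th + R_L) = 9.176 / (9.176 + 578) = 0.01563.
So the output falls by 1.56 %.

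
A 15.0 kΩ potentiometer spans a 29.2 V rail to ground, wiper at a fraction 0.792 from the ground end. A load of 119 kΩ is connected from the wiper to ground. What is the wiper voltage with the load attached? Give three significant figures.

The wiper splits the pot into (1−α)R = 3.120 kΩ above and αR = 11.88 kΩ below.
Lower section ‖ load = 10.80 kΩ.
V_wiper = 29.2 × 10.80/(3.120 + 10.80) = 22.7 V.

V ≈ 22.7 V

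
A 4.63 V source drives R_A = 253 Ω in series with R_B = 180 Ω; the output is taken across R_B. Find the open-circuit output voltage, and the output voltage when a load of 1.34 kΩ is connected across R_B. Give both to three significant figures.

Open-circuit: V = 4.63 × 180/(253 + 180) = 1.92 V.
With the load, R_B becomes R_B‖R_L = 158.7 Ω, so V = 4.63 × 158.7/411.7 = 1.78 V.

Unloaded: 1.92 V; loaded: 1.78 V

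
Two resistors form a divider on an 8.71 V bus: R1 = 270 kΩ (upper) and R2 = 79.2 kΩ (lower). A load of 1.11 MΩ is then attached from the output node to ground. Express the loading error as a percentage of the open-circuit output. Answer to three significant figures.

The divider's output (Thévenin) resistance is R1‖R2 = 61.24 kΩ.
Fractional drop under load = R_th/(R_th + R_L) = 61.24 / (61.24 + 1110) = 0.05228.
So the output falls by 5.23 %.

5.23 %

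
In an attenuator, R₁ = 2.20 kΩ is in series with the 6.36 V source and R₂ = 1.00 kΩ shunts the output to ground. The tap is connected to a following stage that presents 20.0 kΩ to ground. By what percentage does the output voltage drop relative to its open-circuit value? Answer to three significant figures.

The divider's output (Thévenin) resistance is R₁‖R₂ = 0.6875 kΩ.
Fractional drop under load = R_th/(R_th + R_L) = 0.6875 / (0.6875 + 20.0) = 0.03323.
So the output falls by 3.32 %.

3.32 %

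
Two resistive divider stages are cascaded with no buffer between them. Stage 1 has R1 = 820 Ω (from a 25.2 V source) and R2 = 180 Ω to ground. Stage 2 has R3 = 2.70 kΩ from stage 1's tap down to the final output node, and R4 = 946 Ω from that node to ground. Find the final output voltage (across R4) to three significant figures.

V_out ≈ 1.13 V

Stage 2 presents R3+R4 = 3646 Ω as a load on stage 1's tap.
Stage 1's lower leg becomes R2‖(R3+R4) = 171.5 Ω, so V_mid = 25.2 × 171.5/991.5 = 4.360 V.
Stage 2 is itself unloaded: V_out = V_mid × R4/(R3+R4) = 4.360 × 946/3646 = 1.13 V.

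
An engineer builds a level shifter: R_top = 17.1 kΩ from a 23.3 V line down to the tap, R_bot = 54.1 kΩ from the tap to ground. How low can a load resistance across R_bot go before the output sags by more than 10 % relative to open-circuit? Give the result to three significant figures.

R_L(min) ≈ 117 kΩ

Output resistance R_th = R_top‖R_bot = (17.1 × 54.1)/71.20 = 12.99 kΩ.
The fractional drop is R_th/(R_th + R_L); requiring this ≤ 0.100 gives R_L ≥ R_th(1/0.100 − 1) = 12.99 × 9.000 = 117 kΩ.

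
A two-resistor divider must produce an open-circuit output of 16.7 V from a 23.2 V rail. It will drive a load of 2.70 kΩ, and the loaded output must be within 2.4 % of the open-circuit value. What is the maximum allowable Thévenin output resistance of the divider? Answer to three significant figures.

Loading drop = R_th/(R_th + R_L) ≤ 0.0240, so R_th ≤ R_L · ε/(1−ε) = 2.70 kΩ × 0.0240/0.9760 = 66.4 Ω.
(Any R1, R2 with R2/(R1+R2) = 0.720 and R1‖R2 ≤ 66.4 Ω will meet the spec.)

R_th ≤ 66.4 Ω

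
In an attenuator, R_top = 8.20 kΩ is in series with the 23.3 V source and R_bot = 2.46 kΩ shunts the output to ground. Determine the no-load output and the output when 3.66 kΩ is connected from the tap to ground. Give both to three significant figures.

Open-circuit: V = 23.3 × 2.46/(8.20 + 2.46) = 5.38 V.
With the load, R_bot becomes R_bot‖R_L = 1.471 kΩ, so V = 23.3 × 1.471/9.671 = 3.54 V.

Unloaded: 5.38 V; loaded: 3.54 V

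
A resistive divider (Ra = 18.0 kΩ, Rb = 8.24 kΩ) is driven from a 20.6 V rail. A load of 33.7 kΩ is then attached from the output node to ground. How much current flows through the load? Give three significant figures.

Rb‖R_L = 6.621 kΩ; V_out = 20.6 × 6.621/24.62 = 5.540 V.
I_L = V_out / R_L = 5.540 / 33.7 kΩ = 0.164 mA.

I_L ≈ 0.164 mA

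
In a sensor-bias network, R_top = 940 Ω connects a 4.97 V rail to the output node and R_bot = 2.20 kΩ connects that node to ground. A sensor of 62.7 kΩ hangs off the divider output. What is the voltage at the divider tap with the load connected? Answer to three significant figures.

The load sits in parallel with R_bot: R_bot‖R_L = (2200 × 62700) / (2200 + 62700) = 2125 Ω.
V_out = 4.97 × 2125 / (940 + 2125) = 4.97 × 2125/3065 = 3.45 V.

V_out ≈ 3.45 V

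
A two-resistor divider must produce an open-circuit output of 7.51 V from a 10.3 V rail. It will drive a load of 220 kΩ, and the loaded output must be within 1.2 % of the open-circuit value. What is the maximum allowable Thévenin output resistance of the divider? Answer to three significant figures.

Loading drop = R_th/(R_th + R_L) ≤ 0.0120, so R_th ≤ R_L · ε/(1−ε) = 220 kΩ × 0.0120/0.9880 = 2.67 kΩ.
(Any R1, R2 with R2/(R1+R2) = 0.729 and R1‖R2 ≤ 2.67 kΩ will meet the spec.)

R_th ≤ 2.67 kΩ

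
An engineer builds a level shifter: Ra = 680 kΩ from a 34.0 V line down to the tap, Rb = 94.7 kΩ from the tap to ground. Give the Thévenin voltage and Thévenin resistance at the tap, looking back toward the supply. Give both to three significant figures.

V_th is the open-circuit tap voltage: 34.0 × 94.7/(680 + 94.7) = 4.16 V.
With the supply zeroed, Ra and Rb appear in parallel from the tap: R_th = Ra‖Rb = (680 × 94.7)/774.7 = 83.1 kΩ.

V_th = 4.16 V, R_th = 83.1 kΩ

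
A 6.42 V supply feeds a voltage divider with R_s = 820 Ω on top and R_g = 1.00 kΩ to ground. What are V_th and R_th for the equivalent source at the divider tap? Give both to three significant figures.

V_th is the open-circuit tap voltage: 6.42 × 1000/(820 + 1000) = 3.53 V.
With the supply zeroed, R_s and R_g appear in parallel from the tap: R_th = R_s‖R_g = (820 × 1000)/1820 = 451 Ω.

V_th = 3.53 V, R_th = 451 Ω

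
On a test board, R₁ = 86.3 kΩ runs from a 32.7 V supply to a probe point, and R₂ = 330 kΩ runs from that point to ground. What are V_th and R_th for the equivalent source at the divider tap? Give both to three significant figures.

V_th = 25.9 V, R_th = 68.4 kΩ

V_th is the open-circuit tap voltage: 32.7 × 330/(86.3 + 330) = 25.9 V.
With the supply zeroed, R₁ and R₂ appear in parallel from the tap: R_th = R₁‖R₂ = (86.3 × 330)/416.3 = 68.4 kΩ.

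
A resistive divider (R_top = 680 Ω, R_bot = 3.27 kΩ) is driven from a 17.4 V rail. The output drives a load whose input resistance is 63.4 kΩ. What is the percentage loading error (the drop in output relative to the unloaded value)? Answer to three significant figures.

The divider's output (Thévenin) resistance is R_top‖R_bot = 562.9 Ω.
Fractional drop under load = R_th/(R_th + R_L) = 562.9 / (562.9 + 63400) = 0.008801.
So the output falls by 0.880 %.

0.880 %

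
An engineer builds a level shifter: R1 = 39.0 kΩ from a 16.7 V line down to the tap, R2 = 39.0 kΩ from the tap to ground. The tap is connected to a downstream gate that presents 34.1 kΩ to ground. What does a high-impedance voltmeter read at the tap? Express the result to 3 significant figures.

The load sits in parallel with R2: R2‖R_L = (39.0 × 34.1) / (39.0 + 34.1) = 18.19 kΩ.
V_out = 16.7 × 18.19 / (39.0 + 18.19) = 16.7 × 18.19/57.19 = 5.31 V.

V_out ≈ 5.31 V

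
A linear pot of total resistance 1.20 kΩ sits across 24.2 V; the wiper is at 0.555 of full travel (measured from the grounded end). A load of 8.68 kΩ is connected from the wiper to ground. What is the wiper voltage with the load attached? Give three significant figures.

The wiper splits the pot into (1−α)R = 534.0 Ω above and αR = 666.0 Ω below.
Lower section ‖ load = 618.5 Ω.
V_wiper = 24.2 × 618.5/(534.0 + 618.5) = 13.0 V.

V ≈ 13.0 V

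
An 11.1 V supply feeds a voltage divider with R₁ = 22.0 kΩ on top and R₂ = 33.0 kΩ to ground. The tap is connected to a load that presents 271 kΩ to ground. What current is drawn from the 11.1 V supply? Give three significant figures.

R₂‖R_L = 29.42 kΩ, so the source sees R₁ + R₂‖R_L = 51.42 kΩ.
I = 11.1 V / 51.42 kΩ = 0.216 mA.

I ≈ 0.216 mA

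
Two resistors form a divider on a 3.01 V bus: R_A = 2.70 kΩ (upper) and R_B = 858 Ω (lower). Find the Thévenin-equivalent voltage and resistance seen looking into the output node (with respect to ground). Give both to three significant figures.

V_th is the open-circuit tap voltage: 3.01 × 858/(2700 + 858) = 0.726 V.
With the supply zeroed, R_A and R_B appear in parallel from the tap: R_th = R_A‖R_B = (2700 × 858)/3558 = 651 Ω.

V_th = 0.726 V, R_th = 651 Ω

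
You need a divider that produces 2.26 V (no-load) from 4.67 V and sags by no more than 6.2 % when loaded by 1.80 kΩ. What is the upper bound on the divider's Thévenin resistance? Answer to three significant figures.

Loading drop = R_th/(R_th + R_L) ≤ 0.0620, so R_th ≤ R_L · ε/(1−ε) = 1.80 kΩ × 0.0620/0.9380 = 119 Ω.

R_th ≤ 119 Ω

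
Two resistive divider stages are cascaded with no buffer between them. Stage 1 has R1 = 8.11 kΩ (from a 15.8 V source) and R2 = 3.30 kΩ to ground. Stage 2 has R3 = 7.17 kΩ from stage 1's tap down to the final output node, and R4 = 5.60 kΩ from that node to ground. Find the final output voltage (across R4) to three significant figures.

Stage 2 presents R3+R4 = 12.77 kΩ as a load on stage 1's tap.
Stage 1's lower leg becomes R2‖(R3+R4) = 2.622 kΩ, so V_mid = 15.8 × 2.622/10.73 = 3.861 V.
Stage 2 is itself unloaded: V_out = V_mid × R4/(R3+R4) = 3.861 × 5.60/12.77 = 1.69 V.

V_out ≈ 1.69 V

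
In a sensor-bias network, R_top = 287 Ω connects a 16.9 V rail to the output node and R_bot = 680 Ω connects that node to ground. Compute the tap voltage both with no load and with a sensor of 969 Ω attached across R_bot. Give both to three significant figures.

Unloaded: 11.9 V; loaded: 9.84 V

Open-circuit: V = 16.9 × 680/(287 + 680) = 11.9 V.
With the load, R_bot becomes R_bot‖R_L = 399.6 Ω, so V = 16.9 × 399.6/686.6 = 9.84 V.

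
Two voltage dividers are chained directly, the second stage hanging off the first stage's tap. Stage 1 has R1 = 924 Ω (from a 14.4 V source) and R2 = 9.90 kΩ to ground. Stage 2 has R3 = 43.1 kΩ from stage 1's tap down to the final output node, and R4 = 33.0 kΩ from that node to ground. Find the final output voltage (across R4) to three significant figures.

Stage 2 presents R3+R4 = 76100 Ω as a load on stage 1's tap.
Stage 1's lower leg becomes R2‖(R3+R4) = 8760 Ω, so V_mid = 14.4 × 8760/9684 = 13.03 V.
Stage 2 is itself unloaded: V_out = V_mid × R4/(R3+R4) = 13.03 × 33000/76100 = 5.65 V.

V_out ≈ 5.65 V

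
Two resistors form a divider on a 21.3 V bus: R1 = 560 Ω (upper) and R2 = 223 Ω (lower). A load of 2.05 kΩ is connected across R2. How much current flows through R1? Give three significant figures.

I ≈ 28.0 mA

R2‖R_L = 201.1 Ω, so the source sees R1 + R2‖R_L = 761.1 Ω.
I = 21.3 V / 761.1 Ω = 28.0 mA.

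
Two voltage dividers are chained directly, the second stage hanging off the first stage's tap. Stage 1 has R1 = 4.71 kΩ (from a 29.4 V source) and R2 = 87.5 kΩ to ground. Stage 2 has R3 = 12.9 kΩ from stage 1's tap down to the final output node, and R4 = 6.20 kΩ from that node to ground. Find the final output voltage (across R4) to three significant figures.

V_out ≈ 7.34 V

Stage 2 presents R3+R4 = 19.10 kΩ as a load on stage 1's tap.
Stage 1's lower leg becomes R2‖(R3+R4) = 15.68 kΩ, so V_mid = 29.4 × 15.68/20.39 = 22.61 V.
Stage 2 is itself unloaded: V_out = V_mid × R4/(R3+R4) = 22.61 × 6.20/19.10 = 7.34 V.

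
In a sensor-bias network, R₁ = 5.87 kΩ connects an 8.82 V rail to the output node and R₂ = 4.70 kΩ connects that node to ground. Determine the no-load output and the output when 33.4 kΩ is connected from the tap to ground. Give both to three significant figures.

Unloaded: 3.92 V; loaded: 3.64 V

Open-circuit: V = 8.82 × 4.70/(5.87 + 4.70) = 3.92 V.
With the load, R₂ becomes R₂‖R_L = 4.120 kΩ, so V = 8.82 × 4.120/9.990 = 3.64 V.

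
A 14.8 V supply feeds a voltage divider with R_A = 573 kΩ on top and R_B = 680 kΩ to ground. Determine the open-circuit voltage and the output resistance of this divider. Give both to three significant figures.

V_th = 8.03 V, R_th = 311 kΩ

V_th is the open-circuit tap voltage: 14.8 × 680/(573 + 680) = 8.03 V.
With the supply zeroed, R_A and R_B appear in parallel from the tap: R_th = R_A‖R_B = (573 × 680)/1253 = 311 kΩ.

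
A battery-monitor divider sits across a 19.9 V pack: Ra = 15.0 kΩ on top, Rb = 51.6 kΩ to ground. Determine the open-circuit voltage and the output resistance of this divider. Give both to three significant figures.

V_th = 15.4 V, R_th = 11.6 kΩ

V_th is the open-circuit tap voltage: 19.9 × 51.6/(15.0 + 51.6) = 15.4 V.
With the supply zeroed, Ra and Rb appear in parallel from the tap: R_th = Ra‖Rb = (15.0 × 51.6)/66.60 = 11.6 kΩ.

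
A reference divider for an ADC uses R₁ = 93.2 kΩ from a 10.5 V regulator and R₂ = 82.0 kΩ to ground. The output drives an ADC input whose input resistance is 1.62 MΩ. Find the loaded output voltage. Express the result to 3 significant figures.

The load sits in parallel with R₂: R₂‖R_L = (82.0 × 1620) / (82.0 + 1620) = 78.05 kΩ.
V_out = 10.5 × 78.05 / (93.2 + 78.05) = 10.5 × 78.05/171.2 = 4.79 V.

V_out ≈ 4.79 V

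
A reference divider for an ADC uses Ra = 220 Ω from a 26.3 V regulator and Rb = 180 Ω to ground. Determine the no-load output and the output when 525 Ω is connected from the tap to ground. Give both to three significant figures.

Open-circuit: V = 26.3 × 180/(220 + 180) = 11.8 V.
With the load, Rb becomes Rb‖R_L = 134.0 Ω, so V = 26.3 × 134.0/354.0 = 9.96 V.

Unloaded: 11.8 V; loaded: 9.96 V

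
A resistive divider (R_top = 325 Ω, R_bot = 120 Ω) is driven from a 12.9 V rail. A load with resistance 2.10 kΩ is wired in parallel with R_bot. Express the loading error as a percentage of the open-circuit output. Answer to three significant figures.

The divider's output (Thévenin) resistance is R_top‖R_bot = 87.64 Ω.
Fractional drop under load = R_th/(R_th + R_L) = 87.64 / (87.64 + 2100) = 0.04006.
So the output falls by 4.01 %.

4.01 %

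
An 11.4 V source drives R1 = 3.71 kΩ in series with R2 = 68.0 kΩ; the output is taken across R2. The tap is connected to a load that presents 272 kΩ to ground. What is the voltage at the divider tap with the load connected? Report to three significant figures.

V_out ≈ 10.7 V

The load sits in parallel with R2: R2‖R_L = (68.0 × 272) / (68.0 + 272) = 54.40 kΩ.
V_out = 11.4 × 54.40 / (3.71 + 54.40) = 11.4 × 54.40/58.11 = 10.7 V.
(Unloaded it would have been 10.8 V.)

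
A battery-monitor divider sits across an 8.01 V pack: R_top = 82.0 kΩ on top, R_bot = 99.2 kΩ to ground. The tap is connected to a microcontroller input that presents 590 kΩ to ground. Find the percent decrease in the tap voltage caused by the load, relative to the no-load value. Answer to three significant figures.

The divider's output (Thévenin) resistance is R_top‖R_bot = 44.89 kΩ.
Fractional drop under load = R_th/(R_th + R_L) = 44.89 / (44.89 + 590) = 0.07071.
So the output falls by 7.07 %.

7.07 %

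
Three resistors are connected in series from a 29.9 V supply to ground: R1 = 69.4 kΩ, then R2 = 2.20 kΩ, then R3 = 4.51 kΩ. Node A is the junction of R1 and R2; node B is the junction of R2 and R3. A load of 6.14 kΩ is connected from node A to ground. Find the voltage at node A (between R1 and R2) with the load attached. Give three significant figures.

V ≈ 1.32 V

Below node A the series string R2+R3 = 6.710 kΩ sits in parallel with the 6.14 kΩ load: 3.206 kΩ.
V_A = 29.9 × 3.206/(69.4 + 3.206) = 1.32 V.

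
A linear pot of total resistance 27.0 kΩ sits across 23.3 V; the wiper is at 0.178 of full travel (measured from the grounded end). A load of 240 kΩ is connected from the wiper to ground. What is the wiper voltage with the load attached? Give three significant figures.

V ≈ 4.08 V

The wiper splits the pot into (1−α)R = 22.19 kΩ above and αR = 4.806 kΩ below.
Lower section ‖ load = 4.712 kΩ.
V_wiper = 23.3 × 4.712/(22.19 + 4.712) = 4.08 V.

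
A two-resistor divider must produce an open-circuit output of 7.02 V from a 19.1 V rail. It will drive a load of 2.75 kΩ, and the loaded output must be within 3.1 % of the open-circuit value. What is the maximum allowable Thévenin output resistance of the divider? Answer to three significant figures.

Loading drop = R_th/(R_th + R_L) ≤ 0.0310, so R_th ≤ R_L · ε/(1−ε) = 2.75 kΩ × 0.0310/0.9690 = 88.0 Ω.

R_th ≤ 88.0 Ω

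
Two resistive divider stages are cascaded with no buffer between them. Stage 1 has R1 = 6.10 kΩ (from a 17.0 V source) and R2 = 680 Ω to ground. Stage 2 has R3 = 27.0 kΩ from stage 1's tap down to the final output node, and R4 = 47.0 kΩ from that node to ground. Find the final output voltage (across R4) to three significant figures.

Stage 2 presents R3+R4 = 74000 Ω as a load on stage 1's tap.
Stage 1's lower leg becomes R2‖(R3+R4) = 673.8 Ω, so V_mid = 17.0 × 673.8/6774 = 1.691 V.
Stage 2 is itself unloaded: V_out = V_mid × R4/(R3+R4) = 1.691 × 47000/74000 = 1.07 V.

V_out ≈ 1.07 V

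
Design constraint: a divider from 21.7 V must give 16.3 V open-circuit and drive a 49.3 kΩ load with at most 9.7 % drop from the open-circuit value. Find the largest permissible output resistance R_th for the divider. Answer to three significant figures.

R_th ≤ 5.30 kΩ

Loading drop = R_th/(R_th + R_L) ≤ 0.0970, so R_th ≤ R_L · ε/(1−ε) = 49.3 kΩ × 0.0970/0.9030 = 5.30 kΩ.
(Any R1, R2 with R2/(R1+R2) = 0.751 and R1‖R2 ≤ 5.30 kΩ will meet the spec.)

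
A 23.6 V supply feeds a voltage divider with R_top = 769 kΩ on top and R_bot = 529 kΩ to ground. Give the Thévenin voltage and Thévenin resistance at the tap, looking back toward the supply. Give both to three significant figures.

V_th = 9.62 V, R_th = 313 kΩ

V_th is the open-circuit tap voltage: 23.6 × 529/(769 + 529) = 9.62 V.
With the supply zeroed, R_top and R_bot appear in parallel from the tap: R_th = R_top‖R_bot = (769 × 529)/1298 = 313 kΩ.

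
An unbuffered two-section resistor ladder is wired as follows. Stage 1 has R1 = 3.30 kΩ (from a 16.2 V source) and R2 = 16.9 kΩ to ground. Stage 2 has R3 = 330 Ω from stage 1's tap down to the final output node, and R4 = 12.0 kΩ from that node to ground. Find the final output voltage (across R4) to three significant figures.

V_out ≈ 10.8 V

Stage 2 presents R3+R4 = 12330 Ω as a load on stage 1's tap.
Stage 1's lower leg becomes R2‖(R3+R4) = 7129 Ω, so V_mid = 16.2 × 7129/10430 = 11.07 V.
Stage 2 is itself unloaded: V_out = V_mid × R4/(R3+R4) = 11.07 × 12000/12330 = 10.8 V.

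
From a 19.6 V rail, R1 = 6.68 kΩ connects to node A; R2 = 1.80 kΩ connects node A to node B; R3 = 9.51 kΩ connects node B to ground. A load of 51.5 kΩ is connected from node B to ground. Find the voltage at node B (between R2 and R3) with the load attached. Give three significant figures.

V ≈ 9.53 V

At node B, R3 is in parallel with the load: R3‖R_L = 8.028 kΩ.
Below node A the resistance is R2 + (R3‖R_L) = 9.828 kΩ, so V_A = 19.6 × 9.828/16.51 = 11.67 V.
Then V_B = V_A × (R3‖R_L)/(R2 + R3‖R_L) = 11.67 × 8.028/9.828 = 9.53 V.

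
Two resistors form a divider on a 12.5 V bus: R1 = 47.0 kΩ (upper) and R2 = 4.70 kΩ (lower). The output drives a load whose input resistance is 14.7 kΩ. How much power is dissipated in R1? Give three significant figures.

P ≈ 2.87 mW

Total resistance from the source is R1 + (R2‖R_L) = 50.56 kΩ, so I = 12.5/50.56 kΩ = 0.2472 mA.
P = I²·R1 = (0.2472 mA)² × 47.0 kΩ = 2.87 mW.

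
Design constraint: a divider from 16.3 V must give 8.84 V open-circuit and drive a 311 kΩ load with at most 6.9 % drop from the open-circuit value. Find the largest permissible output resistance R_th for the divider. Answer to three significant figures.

R_th ≤ 23.0 kΩ

Loading drop = R_th/(R_th + R_L) ≤ 0.0690, so R_th ≤ R_L · ε/(1−ε) = 311 kΩ × 0.0690/0.9310 = 23.0 kΩ.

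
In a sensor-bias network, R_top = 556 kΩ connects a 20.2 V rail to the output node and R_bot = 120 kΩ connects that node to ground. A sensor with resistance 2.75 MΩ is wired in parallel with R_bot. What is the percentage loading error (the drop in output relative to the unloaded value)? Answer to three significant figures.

3.46 %

The divider's output (Thévenin) resistance is R_top‖R_bot = 98.70 kΩ.
Fractional drop under load = R_th/(R_th + R_L) = 98.70 / (98.70 + 2750) = 0.03465.
So the output falls by 3.46 %.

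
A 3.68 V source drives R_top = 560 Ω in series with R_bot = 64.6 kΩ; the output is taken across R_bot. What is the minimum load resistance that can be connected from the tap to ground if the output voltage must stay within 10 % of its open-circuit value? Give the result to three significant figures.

R_L(min) ≈ 5.00 kΩ

Output resistance R_th = R_top‖R_bot = (560 × 64600)/65160 = 555.2 Ω.
The fractional drop is R_th/(R_th + R_L); requiring this ≤ 0.100 gives R_L ≥ R_th(1/0.100 − 1) = 555.2 × 9.000 = 5.00 kΩ.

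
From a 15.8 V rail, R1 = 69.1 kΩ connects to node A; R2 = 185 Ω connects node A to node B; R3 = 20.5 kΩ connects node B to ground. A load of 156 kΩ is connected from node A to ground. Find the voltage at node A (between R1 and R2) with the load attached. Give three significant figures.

Below node A the series string R2+R3 = 20680 Ω sits in parallel with the 156000 Ω load: 18260 Ω.
V_A = 15.8 × 18260/(69100 + 18260) = 3.30 V.

V ≈ 3.30 V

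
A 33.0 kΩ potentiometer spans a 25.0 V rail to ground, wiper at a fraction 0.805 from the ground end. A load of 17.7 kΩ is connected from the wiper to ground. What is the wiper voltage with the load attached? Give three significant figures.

V ≈ 15.6 V

The wiper splits the pot into (1−α)R = 6.435 kΩ above and αR = 26.57 kΩ below.
Lower section ‖ load = 10.62 kΩ.
V_wiper = 25.0 × 10.62/(6.435 + 10.62) = 15.6 V.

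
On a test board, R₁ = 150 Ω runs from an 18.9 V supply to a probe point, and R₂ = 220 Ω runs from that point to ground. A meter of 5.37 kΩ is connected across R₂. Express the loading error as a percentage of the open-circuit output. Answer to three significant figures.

The divider's output (Thévenin) resistance is R₁‖R₂ = 89.19 Ω.
Fractional drop under load = R_th/(R_th + R_L) = 89.19 / (89.19 + 5370) = 0.01634.
So the output falls by 1.63 %.

1.63 %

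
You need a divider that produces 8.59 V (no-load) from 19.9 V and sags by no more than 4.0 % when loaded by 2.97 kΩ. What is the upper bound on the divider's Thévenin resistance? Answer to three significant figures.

Loading drop = R_th/(R_th + R_L) ≤ 0.0400, so R_th ≤ R_L · ε/(1−ε) = 2.97 kΩ × 0.0400/0.9600 = 124 Ω.

R_th ≤ 124 Ω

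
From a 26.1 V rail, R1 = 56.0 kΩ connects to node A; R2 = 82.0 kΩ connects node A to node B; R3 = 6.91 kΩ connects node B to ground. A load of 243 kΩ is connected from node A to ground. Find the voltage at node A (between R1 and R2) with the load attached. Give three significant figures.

Below node A the series string R2+R3 = 88.91 kΩ sits in parallel with the 243 kΩ load: 65.09 kΩ.
V_A = 26.1 × 65.09/(56.0 + 65.09) = 14.0 V.

V ≈ 14.0 V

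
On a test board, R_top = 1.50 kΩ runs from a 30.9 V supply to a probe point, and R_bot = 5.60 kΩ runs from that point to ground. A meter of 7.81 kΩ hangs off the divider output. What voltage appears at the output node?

V_out ≈ 21.2 V

The load sits in parallel with R_bot: R_bot‖R_L = (5.60 × 7.81) / (5.60 + 7.81) = 3.261 kΩ.
V_out = 30.9 × 3.261 / (1.50 + 3.261) = 30.9 × 3.261/4.761 = 21.2 V.
(Unloaded it would have been 24.4 V.)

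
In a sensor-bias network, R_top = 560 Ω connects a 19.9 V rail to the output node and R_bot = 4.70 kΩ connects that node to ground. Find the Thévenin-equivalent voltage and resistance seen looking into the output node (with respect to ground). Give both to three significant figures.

V_th is the open-circuit tap voltage: 19.9 × 4700/(560 + 4700) = 17.8 V.
With the supply zeroed, R_top and R_bot appear in parallel from the tap: R_th = R_top‖R_bot = (560 × 4700)/5260 = 500 Ω.

V_th = 17.8 V, R_th = 500 Ω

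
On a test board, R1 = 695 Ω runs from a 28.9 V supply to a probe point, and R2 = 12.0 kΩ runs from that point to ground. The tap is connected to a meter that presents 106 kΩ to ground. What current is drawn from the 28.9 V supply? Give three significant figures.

R2‖R_L = 10780 Ω, so the source sees R1 + R2‖R_L = 11470 Ω.
I = 28.9 V / 11470 Ω = 2.52 mA.

I ≈ 2.52 mA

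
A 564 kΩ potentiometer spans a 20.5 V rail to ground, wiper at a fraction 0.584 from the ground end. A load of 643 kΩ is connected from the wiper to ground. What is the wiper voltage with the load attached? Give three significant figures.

The wiper splits the pot into (1−α)R = 234.6 kΩ above and αR = 329.4 kΩ below.
Lower section ‖ load = 217.8 kΩ.
V_wiper = 20.5 × 217.8/(234.6 + 217.8) = 9.87 V.

V ≈ 9.87 V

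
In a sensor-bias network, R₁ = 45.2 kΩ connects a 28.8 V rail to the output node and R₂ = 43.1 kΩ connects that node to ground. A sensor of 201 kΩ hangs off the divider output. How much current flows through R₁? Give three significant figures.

I ≈ 0.357 mA

R₂‖R_L = 35.49 kΩ, so the source sees R₁ + R₂‖R_L = 80.69 kΩ.
I = 28.8 V / 80.69 kΩ = 0.357 mA.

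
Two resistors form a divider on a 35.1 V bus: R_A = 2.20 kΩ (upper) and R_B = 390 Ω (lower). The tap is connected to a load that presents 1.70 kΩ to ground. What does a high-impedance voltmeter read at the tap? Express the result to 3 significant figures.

The load sits in parallel with R_B: R_B‖R_L = (390 × 1700) / (390 + 1700) = 317.2 Ω.
V_out = 35.1 × 317.2 / (2200 + 317.2) = 35.1 × 317.2/2517 = 4.42 V.

V_out ≈ 4.42 V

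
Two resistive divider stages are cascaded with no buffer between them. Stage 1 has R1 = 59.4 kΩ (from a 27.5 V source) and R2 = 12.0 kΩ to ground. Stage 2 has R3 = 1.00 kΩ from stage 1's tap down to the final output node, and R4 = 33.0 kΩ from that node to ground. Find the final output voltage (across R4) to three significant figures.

Stage 2 presents R3+R4 = 34.00 kΩ as a load on stage 1's tap.
Stage 1's lower leg becomes R2‖(R3+R4) = 8.870 kΩ, so V_mid = 27.5 × 8.870/68.27 = 3.573 V.
Stage 2 is itself unloaded: V_out = V_mid × R4/(R3+R4) = 3.573 × 33.0/34.00 = 3.47 V.

V_out ≈ 3.47 V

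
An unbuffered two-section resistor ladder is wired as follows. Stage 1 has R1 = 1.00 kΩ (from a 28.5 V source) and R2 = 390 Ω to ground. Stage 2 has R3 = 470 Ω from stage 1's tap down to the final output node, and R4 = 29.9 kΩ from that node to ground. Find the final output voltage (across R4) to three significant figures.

Stage 2 presents R3+R4 = 30370 Ω as a load on stage 1's tap.
Stage 1's lower leg becomes R2‖(R3+R4) = 385.1 Ω, so V_mid = 28.5 × 385.1/1385 = 7.923 V.
Stage 2 is itself unloaded: V_out = V_mid × R4/(R3+R4) = 7.923 × 29900/30370 = 7.80 V.

V_out ≈ 7.80 V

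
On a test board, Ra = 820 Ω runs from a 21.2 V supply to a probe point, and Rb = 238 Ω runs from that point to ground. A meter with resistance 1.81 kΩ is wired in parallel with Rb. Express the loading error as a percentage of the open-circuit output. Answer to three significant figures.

Unloaded V = 21.2 × 238/1058 = 4.7690 V.
Loaded: Rb‖R_L = 210.3 Ω, giving V = 21.2 × 210.3/1030 = 4.3279 V.
Drop = (4.7690 − 4.3279) / 4.7690 = 9.25 %.

9.25 %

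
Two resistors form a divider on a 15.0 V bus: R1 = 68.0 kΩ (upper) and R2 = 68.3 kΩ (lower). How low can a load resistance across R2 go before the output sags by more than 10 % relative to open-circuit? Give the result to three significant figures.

R_L(min) ≈ 307 kΩ

Output resistance R_th = R1‖R2 = (68.0 × 68.3)/136.3 = 34.07 kΩ.
The fractional drop is R_th/(R_th + R_L); requiring this ≤ 0.100 gives R_L ≥ R_th(1/0.100 − 1) = 34.07 × 9.000 = 307 kΩ.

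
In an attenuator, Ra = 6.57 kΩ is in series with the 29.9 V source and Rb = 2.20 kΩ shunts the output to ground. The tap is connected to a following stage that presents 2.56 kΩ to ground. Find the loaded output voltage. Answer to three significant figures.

The load sits in parallel with Rb: Rb‖R_L = (2.20 × 2.56) / (2.20 + 2.56) = 1.183 kΩ.
V_out = 29.9 × 1.183 / (6.57 + 1.183) = 29.9 × 1.183/7.753 = 4.56 V.

V_out ≈ 4.56 V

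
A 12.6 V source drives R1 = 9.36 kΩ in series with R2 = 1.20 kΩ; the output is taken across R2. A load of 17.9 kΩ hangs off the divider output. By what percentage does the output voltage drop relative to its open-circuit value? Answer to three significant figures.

The divider's output (Thévenin) resistance is R1‖R2 = 1.064 kΩ.
Fractional drop under load = R_th/(R_th + R_L) = 1.064 / (1.064 + 17.9) = 0.05609.
So the output falls by 5.61 %.

5.61 %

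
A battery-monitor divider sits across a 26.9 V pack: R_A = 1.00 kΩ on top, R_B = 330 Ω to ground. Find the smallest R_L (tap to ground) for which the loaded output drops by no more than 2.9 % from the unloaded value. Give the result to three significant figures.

R_L(min) ≈ 8.31 kΩ

Output resistance R_th = R_A‖R_B = (1000 × 330)/1330 = 248.1 Ω.
The fractional drop is R_th/(R_th + R_L); requiring this ≤ 0.0290 gives R_L ≥ R_th(1/0.0290 − 1) = 248.1 × 33.48 = 8.31 kΩ.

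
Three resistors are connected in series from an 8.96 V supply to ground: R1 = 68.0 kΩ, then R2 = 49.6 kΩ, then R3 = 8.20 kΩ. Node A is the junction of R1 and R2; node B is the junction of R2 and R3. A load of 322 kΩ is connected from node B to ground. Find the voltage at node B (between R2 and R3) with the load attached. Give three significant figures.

V ≈ 0.570 V

At node B, R3 is in parallel with the load: R3‖R_L = 7.996 kΩ.
Below node A the resistance is R2 + (R3‖R_L) = 57.60 kΩ, so V_A = 8.96 × 57.60/125.6 = 4.109 V.
Then V_B = V_A × (R3‖R_L)/(R2 + R3‖R_L) = 4.109 × 7.996/57.60 = 0.570 V.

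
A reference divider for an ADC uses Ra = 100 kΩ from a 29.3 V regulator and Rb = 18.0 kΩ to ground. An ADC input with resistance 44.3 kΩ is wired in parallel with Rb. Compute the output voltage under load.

The load sits in parallel with Rb: Rb‖R_L = (18.0 × 44.3) / (18.0 + 44.3) = 12.80 kΩ.
V_out = 29.3 × 12.80 / (100 + 12.80) = 29.3 × 12.80/112.8 = 3.32 V.

V_out ≈ 3.32 V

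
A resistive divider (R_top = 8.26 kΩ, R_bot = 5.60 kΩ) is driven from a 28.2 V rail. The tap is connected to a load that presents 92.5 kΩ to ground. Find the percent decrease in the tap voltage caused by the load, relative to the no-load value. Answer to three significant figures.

The divider's output (Thévenin) resistance is R_top‖R_bot = 3.337 kΩ.
Fractional drop under load = R_th/(R_th + R_L) = 3.337 / (3.337 + 92.5) = 0.03482.
So the output falls by 3.48 %.

3.48 %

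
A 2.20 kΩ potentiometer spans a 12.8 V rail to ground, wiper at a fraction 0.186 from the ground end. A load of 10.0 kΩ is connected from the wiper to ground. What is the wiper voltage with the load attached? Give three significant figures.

V ≈ 2.30 V

The wiper splits the pot into (1−α)R = 1791 Ω above and αR = 409.2 Ω below.
Lower section ‖ load = 393.1 Ω.
V_wiper = 12.8 × 393.1/(1791 + 393.1) = 2.30 V.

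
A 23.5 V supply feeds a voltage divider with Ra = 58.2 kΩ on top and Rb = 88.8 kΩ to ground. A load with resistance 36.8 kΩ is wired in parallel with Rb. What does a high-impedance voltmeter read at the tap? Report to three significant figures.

The load sits in parallel with Rb: Rb‖R_L = (88.8 × 36.8) / (88.8 + 36.8) = 26.02 kΩ.
V_out = 23.5 × 26.02 / (58.2 + 26.02) = 23.5 × 26.02/84.22 = 7.26 V.

V_out ≈ 7.26 V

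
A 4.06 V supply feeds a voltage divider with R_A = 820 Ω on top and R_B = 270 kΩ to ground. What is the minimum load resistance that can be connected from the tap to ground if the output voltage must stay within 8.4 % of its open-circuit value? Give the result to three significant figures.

Output resistance R_th = R_A‖R_B = (820 × 270000)/270800 = 817.5 Ω.
The fractional drop is R_th/(R_th + R_L); requiring this ≤ 0.0840 gives R_L ≥ R_th(1/0.0840 − 1) = 817.5 × 10.90 = 8.91 kΩ.

R_L(min) ≈ 8.91 kΩ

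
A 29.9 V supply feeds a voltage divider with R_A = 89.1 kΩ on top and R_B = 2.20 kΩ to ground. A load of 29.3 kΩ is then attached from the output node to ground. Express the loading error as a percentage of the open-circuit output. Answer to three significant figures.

6.83 %

The divider's output (Thévenin) resistance is R_A‖R_B = 2.147 kΩ.
Fractional drop under load = R_th/(R_th + R_L) = 2.147 / (2.147 + 29.3) = 0.06827.
So the output falls by 6.83 %.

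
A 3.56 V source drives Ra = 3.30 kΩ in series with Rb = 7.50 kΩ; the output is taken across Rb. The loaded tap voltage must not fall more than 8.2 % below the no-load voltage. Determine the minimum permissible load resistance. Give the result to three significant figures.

Output resistance R_th = Ra‖Rb = (3.30 × 7.50)/10.80 = 2.292 kΩ.
The fractional drop is R_th/(R_th + R_L); requiring this ≤ 0.0820 gives R_L ≥ R_th(1/0.0820 − 1) = 2.292 × 11.20 = 25.7 kΩ.

R_L(min) ≈ 25.7 kΩ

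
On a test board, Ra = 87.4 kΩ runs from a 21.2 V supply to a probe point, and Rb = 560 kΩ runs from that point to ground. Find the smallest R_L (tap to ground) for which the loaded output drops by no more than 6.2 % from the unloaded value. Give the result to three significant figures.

Output resistance R_th = Ra‖Rb = (87.4 × 560)/647.4 = 75.60 kΩ.
The fractional drop is R_th/(R_th + R_L); requiring this ≤ 0.0620 gives R_L ≥ R_th(1/0.0620 − 1) = 75.60 × 15.13 = 1.14 MΩ.

R_L(min) ≈ 1.14 MΩ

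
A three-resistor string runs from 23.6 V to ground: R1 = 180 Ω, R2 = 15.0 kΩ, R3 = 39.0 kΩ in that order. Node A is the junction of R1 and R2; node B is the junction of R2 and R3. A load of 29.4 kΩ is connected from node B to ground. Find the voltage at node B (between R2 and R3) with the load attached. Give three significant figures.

V ≈ 12.4 V

At node B, R3 is in parallel with the load: R3‖R_L = 16760 Ω.
Below node A the resistance is R2 + (R3‖R_L) = 31760 Ω, so V_A = 23.6 × 31760/31940 = 23.47 V.
Then V_B = V_A × (R3‖R_L)/(R2 + R3‖R_L) = 23.47 × 16760/31760 = 12.4 V.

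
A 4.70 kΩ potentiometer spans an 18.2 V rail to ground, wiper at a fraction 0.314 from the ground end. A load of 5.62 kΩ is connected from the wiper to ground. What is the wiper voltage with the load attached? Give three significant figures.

V ≈ 4.84 V

The wiper splits the pot into (1−α)R = 3.224 kΩ above and αR = 1.476 kΩ below.
Lower section ‖ load = 1.169 kΩ.
V_wiper = 18.2 × 1.169/(3.224 + 1.169) = 4.84 V.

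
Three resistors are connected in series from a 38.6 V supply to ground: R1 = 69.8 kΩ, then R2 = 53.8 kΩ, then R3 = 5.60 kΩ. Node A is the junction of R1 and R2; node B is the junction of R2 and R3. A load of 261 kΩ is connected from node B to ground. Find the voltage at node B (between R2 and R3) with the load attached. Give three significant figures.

V ≈ 1.64 V

At node B, R3 is in parallel with the load: R3‖R_L = 5.482 kΩ.
Below node A the resistance is R2 + (R3‖R_L) = 59.28 kΩ, so V_A = 38.6 × 59.28/129.1 = 17.73 V.
Then V_B = V_A × (R3‖R_L)/(R2 + R3‖R_L) = 17.73 × 5.482/59.28 = 1.64 V.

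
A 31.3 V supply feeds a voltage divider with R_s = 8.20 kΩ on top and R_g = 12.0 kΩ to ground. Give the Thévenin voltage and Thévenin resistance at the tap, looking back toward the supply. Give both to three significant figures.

V_th = 18.6 V, R_th = 4.87 kΩ

V_th is the open-circuit tap voltage: 31.3 × 12.0/(8.20 + 12.0) = 18.6 V.
With the supply zeroed, R_s and R_g appear in parallel from the tap: R_th = R_s‖R_g = (8.20 × 12.0)/20.20 = 4.87 kΩ.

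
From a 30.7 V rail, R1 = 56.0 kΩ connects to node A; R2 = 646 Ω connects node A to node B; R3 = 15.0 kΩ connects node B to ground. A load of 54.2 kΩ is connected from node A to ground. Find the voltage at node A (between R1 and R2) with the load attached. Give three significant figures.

V ≈ 5.47 V

Below node A the series string R2+R3 = 15650 Ω sits in parallel with the 54200 Ω load: 12140 Ω.
V_A = 30.7 × 12140/(56000 + 12140) = 5.47 V.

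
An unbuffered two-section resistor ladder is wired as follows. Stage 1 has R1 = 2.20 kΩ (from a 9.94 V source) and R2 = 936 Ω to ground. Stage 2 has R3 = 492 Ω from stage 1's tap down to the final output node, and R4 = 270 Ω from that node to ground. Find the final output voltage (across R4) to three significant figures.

V_out ≈ 0.565 V

Stage 2 presents R3+R4 = 762.0 Ω as a load on stage 1's tap.
Stage 1's lower leg becomes R2‖(R3+R4) = 420.0 Ω, so V_mid = 9.94 × 420.0/2620 = 1.594 V.
Stage 2 is itself unloaded: V_out = V_mid × R4/(R3+R4) = 1.594 × 270/762.0 = 0.565 V.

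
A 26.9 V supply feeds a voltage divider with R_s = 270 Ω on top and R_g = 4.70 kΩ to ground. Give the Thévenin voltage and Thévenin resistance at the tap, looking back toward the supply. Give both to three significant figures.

V_th is the open-circuit tap voltage: 26.9 × 4700/(270 + 4700) = 25.4 V.
With the supply zeroed, R_s and R_g appear in parallel from the tap: R_th = R_s‖R_g = (270 × 4700)/4970 = 255 Ω.

V_th = 25.4 V, R_th = 255 Ω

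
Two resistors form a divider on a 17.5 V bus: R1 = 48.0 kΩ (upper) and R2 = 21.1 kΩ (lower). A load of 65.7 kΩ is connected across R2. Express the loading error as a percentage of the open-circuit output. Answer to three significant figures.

Unloaded V = 17.5 × 21.1/69.10 = 5.344 V.
Loaded: R2‖R_L = 15.97 kΩ, giving V = 17.5 × 15.97/63.97 = 4.369 V.
Drop = (5.344 − 4.369) / 5.344 = 18.2 %.

18.2 %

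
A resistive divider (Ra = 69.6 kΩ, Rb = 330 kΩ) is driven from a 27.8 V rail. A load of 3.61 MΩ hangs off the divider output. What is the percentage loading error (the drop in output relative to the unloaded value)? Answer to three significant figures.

1.57 %

The divider's output (Thévenin) resistance is Ra‖Rb = 57.48 kΩ.
Fractional drop under load = R_th/(R_th + R_L) = 57.48 / (57.48 + 3610) = 0.01567.
So the output falls by 1.57 %.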